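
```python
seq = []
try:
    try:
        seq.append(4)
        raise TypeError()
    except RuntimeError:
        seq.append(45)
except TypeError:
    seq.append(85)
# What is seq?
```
[4, 85]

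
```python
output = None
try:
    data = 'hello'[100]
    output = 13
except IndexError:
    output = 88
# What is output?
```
88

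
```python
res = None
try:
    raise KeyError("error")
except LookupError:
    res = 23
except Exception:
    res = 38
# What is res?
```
23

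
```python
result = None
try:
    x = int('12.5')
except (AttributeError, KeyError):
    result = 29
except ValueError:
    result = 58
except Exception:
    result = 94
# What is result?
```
58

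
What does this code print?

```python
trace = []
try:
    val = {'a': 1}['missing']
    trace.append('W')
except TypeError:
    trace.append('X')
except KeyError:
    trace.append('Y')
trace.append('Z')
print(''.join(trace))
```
YZ

KeyError is caught by its specific handler, not TypeError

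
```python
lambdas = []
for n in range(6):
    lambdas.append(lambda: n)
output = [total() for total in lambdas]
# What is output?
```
[5, 5, 5, 5, 5, 5]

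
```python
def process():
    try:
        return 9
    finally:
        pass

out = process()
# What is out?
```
9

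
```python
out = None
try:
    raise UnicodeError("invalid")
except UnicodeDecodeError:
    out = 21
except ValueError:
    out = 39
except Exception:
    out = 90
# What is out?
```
39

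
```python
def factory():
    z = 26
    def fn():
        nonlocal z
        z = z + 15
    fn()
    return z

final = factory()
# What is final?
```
41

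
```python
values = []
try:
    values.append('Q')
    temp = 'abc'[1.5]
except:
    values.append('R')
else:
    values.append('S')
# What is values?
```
['Q', 'R']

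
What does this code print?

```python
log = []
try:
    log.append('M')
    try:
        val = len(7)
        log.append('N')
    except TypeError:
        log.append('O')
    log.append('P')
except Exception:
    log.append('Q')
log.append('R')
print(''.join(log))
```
MOPR

Inner exception caught by inner handler, outer continues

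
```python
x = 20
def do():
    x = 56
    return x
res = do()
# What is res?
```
56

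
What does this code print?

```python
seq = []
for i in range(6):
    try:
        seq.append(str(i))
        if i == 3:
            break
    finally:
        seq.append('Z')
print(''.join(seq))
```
0Z1Z2Z3Z

finally runs even when breaking out of loop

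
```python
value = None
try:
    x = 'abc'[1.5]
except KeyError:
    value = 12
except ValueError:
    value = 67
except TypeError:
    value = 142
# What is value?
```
142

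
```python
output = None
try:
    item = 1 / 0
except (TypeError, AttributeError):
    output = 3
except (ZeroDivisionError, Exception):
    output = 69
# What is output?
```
69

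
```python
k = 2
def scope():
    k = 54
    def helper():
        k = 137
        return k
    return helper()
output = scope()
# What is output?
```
137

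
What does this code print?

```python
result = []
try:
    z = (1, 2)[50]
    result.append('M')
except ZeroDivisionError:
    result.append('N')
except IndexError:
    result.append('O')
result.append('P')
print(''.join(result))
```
OP

IndexError is caught by its specific handler, not ZeroDivisionError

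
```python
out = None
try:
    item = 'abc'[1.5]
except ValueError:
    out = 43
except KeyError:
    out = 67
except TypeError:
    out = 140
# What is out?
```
140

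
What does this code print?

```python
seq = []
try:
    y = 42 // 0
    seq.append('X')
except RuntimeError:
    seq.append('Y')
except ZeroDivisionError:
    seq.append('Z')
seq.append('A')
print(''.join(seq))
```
ZA

ZeroDivisionError is caught by its specific handler, not RuntimeError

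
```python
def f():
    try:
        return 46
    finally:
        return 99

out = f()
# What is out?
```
99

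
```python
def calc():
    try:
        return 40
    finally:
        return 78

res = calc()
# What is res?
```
78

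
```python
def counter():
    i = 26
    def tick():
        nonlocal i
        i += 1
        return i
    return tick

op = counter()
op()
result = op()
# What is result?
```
28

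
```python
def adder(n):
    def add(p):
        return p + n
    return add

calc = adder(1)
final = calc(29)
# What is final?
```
30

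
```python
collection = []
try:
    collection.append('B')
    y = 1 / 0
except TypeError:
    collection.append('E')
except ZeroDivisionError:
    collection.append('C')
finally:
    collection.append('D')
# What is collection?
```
['B', 'C', 'D']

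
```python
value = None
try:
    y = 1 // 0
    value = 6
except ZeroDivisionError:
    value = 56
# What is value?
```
56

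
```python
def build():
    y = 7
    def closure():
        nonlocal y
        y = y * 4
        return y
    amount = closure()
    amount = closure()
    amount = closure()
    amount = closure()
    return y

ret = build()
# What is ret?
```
1792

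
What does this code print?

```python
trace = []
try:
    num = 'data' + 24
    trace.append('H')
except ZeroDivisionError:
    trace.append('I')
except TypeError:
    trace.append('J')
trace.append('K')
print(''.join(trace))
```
JK

TypeError is caught by its specific handler, not ZeroDivisionError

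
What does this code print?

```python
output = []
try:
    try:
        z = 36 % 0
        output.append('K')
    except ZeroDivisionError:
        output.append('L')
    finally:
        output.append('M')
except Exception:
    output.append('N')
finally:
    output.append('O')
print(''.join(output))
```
LMO

Both finally blocks run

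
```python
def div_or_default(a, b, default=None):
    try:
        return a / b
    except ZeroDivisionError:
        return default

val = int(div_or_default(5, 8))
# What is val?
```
0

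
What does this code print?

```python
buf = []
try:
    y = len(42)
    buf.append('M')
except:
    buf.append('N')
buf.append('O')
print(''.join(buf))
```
NO

Exception raised in try, caught by bare except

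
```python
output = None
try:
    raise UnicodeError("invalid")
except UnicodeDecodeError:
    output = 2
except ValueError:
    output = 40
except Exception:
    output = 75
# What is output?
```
40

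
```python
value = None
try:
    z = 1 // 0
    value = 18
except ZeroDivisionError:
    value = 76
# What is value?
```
76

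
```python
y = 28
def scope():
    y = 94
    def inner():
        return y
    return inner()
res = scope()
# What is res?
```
94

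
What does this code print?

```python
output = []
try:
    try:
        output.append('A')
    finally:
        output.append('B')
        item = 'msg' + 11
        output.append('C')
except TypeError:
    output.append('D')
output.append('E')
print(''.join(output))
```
ABDE

Exception in inner finally caught by outer except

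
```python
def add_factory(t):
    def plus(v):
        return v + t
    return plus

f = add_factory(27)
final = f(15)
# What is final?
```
42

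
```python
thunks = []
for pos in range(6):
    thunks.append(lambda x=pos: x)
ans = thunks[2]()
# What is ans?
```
2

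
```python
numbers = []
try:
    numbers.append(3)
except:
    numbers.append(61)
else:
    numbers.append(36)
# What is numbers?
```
[3, 36]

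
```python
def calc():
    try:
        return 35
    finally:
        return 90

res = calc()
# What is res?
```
90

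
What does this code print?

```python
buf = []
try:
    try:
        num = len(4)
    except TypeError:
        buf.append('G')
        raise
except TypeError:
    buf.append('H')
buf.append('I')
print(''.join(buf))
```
GHI

raise without argument re-raises current exception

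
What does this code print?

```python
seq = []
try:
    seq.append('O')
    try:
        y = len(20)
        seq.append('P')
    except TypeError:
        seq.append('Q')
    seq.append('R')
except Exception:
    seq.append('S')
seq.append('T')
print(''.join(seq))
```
OQRT

Inner exception caught by inner handler, outer continues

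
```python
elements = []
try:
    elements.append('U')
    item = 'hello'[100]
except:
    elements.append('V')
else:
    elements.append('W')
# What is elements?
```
['U', 'V']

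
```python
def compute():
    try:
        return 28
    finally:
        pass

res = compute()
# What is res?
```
28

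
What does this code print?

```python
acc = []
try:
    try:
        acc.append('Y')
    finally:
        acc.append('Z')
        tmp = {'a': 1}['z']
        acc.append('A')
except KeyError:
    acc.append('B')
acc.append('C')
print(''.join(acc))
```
YZBC

Exception in inner finally caught by outer except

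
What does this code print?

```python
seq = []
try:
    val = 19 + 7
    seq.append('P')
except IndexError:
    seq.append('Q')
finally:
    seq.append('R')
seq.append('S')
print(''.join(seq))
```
PRS

finally runs after normal execution too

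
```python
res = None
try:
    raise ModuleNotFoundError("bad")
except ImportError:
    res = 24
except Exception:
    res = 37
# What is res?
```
24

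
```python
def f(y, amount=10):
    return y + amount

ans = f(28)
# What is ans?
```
38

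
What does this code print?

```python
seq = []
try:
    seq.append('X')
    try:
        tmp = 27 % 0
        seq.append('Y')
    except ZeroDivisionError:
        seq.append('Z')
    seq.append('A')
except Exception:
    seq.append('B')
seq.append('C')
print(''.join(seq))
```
XZAC

Inner exception caught by inner handler, outer continues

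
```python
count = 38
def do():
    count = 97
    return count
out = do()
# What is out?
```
97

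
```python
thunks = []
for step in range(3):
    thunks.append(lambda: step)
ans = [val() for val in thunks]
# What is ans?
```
[2, 2, 2]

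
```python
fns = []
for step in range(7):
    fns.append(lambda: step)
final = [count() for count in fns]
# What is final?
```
[6, 6, 6, 6, 6, 6, 6]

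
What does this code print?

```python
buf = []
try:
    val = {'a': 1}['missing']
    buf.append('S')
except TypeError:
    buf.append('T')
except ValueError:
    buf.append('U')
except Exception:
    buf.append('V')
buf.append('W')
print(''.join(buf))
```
VW

KeyError not specifically caught, falls to Exception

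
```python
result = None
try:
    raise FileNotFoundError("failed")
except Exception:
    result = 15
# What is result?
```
15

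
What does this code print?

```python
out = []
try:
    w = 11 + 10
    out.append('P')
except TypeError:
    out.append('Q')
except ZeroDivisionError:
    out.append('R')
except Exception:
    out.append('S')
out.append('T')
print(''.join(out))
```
PT

No exception, try block completes normally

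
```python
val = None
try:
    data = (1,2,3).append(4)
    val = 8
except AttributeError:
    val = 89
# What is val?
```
89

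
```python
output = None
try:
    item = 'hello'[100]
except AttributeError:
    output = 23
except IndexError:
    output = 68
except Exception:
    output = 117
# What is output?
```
68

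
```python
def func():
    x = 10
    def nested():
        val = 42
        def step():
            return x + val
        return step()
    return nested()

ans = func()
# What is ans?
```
52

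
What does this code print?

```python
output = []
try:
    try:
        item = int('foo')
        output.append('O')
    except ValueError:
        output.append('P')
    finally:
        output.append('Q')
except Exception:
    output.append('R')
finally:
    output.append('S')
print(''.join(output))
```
PQS

Both finally blocks run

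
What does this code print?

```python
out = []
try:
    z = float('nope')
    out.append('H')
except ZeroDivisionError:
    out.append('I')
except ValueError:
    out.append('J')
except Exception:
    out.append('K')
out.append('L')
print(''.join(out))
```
JL

ValueError matches before generic Exception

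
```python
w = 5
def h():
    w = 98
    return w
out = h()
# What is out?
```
98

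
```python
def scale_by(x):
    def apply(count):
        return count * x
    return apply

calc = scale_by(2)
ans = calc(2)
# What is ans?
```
4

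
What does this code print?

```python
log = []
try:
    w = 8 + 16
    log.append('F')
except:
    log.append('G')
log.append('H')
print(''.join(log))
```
FH

No exception, try block completes normally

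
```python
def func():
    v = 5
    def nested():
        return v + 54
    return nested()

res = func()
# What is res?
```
59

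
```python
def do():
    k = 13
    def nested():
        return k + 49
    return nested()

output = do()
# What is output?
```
62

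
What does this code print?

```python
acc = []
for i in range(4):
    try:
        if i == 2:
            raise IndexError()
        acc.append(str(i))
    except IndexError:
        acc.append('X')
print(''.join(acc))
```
01X3

Exception on i=2 caught, loop continues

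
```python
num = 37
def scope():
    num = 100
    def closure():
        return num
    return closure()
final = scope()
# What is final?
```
100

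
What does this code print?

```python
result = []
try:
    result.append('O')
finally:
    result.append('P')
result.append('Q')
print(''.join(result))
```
OPQ

try/finally without except, no exception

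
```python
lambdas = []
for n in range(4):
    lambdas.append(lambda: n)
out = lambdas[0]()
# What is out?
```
3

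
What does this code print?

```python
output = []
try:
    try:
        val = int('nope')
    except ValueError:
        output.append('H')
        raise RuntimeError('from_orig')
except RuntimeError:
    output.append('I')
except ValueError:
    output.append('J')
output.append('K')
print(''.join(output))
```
HIK

RuntimeError raised and caught, original ValueError not re-raised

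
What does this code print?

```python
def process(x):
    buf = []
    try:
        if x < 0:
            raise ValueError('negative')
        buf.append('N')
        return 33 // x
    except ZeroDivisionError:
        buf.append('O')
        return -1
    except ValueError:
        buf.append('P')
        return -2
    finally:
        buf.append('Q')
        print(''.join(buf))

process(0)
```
NOQ

x=0 causes ZeroDivisionError, caught, finally prints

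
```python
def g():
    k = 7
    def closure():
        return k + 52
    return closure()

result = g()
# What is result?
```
59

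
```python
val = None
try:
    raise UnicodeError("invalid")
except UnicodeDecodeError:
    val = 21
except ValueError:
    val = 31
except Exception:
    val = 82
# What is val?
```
31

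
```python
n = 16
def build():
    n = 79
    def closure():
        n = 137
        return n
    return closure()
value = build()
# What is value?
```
137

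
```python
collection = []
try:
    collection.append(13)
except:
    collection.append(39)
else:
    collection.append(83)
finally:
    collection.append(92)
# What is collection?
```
[13, 83, 92]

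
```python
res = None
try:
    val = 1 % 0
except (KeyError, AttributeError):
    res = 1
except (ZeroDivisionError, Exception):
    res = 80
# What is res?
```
80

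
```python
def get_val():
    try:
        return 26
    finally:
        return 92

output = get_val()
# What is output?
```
92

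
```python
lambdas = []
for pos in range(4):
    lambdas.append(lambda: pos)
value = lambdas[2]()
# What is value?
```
3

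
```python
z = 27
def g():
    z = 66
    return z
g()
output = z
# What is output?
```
27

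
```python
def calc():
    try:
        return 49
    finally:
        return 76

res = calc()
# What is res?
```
76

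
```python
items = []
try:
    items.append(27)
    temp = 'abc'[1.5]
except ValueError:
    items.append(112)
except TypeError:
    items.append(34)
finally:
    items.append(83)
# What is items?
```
[27, 34, 83]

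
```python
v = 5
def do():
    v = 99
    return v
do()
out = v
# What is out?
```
5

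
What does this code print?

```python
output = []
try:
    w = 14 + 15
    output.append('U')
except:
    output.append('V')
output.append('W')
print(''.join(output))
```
UW

No exception, try block completes normally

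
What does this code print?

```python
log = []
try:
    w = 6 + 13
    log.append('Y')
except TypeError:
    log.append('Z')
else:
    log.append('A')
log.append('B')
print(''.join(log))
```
YAB

else block runs when no exception occurs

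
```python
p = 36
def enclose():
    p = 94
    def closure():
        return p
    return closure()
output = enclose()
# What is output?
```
94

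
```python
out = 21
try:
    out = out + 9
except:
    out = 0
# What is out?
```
30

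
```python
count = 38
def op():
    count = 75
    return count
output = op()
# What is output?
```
75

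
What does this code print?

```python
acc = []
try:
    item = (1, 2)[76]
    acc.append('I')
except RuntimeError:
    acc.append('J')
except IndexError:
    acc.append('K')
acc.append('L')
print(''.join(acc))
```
KL

IndexError is caught by its specific handler, not RuntimeError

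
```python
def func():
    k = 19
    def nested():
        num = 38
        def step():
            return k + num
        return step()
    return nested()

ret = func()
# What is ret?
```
57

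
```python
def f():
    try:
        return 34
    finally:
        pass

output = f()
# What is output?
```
34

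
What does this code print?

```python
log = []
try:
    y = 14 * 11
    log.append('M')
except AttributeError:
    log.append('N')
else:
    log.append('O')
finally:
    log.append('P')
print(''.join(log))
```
MOP

else runs before finally when no exception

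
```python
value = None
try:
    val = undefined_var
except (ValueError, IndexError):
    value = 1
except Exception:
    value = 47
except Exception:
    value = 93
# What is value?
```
47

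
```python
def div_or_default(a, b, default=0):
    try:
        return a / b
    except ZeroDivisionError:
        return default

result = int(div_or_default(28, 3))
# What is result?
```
9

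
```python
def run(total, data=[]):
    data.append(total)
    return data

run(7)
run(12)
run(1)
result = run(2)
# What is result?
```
[7, 12, 1, 2]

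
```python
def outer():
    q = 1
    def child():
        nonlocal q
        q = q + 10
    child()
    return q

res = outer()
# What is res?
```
11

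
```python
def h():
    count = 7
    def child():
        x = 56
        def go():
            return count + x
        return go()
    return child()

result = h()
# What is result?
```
63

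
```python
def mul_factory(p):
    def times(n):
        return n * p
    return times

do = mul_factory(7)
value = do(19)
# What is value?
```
133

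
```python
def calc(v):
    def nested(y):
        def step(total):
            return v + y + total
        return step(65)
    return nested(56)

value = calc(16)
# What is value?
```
137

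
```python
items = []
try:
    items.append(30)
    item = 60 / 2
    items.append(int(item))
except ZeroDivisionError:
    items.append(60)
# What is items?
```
[30, 30]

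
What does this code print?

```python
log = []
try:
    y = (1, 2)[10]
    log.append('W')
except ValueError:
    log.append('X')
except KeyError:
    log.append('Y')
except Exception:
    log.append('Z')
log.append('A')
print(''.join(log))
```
ZA

IndexError not specifically caught, falls to Exception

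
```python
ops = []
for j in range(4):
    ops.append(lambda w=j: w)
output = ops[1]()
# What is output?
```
1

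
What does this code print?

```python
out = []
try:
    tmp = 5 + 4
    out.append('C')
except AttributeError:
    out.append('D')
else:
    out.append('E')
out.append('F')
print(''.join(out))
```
CEF

else block runs when no exception occurs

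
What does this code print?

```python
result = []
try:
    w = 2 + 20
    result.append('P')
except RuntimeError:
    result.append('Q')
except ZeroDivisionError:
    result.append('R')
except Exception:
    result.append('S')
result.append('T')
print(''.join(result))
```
PT

No exception, try block completes normally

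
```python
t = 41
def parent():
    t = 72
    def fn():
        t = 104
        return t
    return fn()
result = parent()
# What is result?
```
104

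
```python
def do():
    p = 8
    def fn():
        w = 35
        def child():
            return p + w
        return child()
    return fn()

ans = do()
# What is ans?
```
43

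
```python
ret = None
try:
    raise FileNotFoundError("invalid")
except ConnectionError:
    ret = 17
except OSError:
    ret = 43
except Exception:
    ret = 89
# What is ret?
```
43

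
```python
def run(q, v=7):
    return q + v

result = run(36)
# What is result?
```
43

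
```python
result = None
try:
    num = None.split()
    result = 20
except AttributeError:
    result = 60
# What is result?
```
60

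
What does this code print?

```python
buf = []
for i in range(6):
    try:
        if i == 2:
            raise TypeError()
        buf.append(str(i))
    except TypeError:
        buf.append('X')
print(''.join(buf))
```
01X345

Exception on i=2 caught, loop continues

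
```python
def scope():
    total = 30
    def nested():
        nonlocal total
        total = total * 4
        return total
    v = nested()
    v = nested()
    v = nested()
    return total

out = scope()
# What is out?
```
1920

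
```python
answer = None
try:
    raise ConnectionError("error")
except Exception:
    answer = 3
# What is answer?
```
3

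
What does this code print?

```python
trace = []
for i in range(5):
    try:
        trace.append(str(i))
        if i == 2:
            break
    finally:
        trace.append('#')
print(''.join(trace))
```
0#1#2#

finally runs even when breaking out of loop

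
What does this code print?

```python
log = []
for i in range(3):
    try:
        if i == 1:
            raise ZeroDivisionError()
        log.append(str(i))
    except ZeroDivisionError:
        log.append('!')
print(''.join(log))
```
0!2

Exception on i=1 caught, loop continues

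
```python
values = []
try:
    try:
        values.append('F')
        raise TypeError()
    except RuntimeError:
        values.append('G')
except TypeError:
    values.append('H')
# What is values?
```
['F', 'H']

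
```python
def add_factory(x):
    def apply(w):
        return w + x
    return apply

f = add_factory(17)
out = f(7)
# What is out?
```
24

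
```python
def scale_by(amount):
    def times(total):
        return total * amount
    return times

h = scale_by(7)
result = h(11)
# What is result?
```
77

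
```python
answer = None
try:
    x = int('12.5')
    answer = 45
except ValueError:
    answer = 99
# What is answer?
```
99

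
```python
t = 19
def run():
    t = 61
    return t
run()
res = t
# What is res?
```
19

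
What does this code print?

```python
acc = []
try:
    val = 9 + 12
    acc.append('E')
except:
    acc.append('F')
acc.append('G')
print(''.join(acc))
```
EG

No exception, try block completes normally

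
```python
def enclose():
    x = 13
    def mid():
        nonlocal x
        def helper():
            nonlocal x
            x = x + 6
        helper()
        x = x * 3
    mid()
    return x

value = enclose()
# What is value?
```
57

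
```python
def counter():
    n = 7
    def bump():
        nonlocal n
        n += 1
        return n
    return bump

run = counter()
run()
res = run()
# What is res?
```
9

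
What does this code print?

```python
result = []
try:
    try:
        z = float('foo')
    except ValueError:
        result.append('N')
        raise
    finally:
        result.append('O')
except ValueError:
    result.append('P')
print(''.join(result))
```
NOP

finally runs before re-raised exception propagates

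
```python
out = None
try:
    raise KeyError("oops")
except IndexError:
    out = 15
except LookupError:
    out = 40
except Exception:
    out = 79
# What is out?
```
40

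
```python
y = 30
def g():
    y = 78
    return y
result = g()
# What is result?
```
78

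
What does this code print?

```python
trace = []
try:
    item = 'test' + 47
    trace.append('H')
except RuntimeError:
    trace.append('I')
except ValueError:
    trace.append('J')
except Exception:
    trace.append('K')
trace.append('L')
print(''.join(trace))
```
KL

TypeError not specifically caught, falls to Exception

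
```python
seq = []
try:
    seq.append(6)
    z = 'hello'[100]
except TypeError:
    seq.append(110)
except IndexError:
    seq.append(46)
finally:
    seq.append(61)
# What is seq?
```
[6, 46, 61]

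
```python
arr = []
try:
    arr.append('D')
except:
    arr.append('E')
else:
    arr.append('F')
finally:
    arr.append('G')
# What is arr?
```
['D', 'F', 'G']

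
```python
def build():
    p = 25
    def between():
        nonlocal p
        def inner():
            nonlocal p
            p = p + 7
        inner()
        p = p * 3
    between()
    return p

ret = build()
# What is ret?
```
96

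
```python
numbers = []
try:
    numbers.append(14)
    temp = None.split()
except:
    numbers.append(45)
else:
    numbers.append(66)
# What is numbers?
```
[14, 45]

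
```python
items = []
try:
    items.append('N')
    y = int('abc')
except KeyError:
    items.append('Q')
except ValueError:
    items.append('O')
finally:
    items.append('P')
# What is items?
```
['N', 'O', 'P']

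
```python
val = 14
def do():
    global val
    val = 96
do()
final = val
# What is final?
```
96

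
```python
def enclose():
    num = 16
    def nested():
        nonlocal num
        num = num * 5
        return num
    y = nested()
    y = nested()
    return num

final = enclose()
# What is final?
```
400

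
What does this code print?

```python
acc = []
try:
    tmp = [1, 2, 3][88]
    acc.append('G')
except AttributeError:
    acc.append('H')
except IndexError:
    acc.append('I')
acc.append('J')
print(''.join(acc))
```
IJ

IndexError is caught by its specific handler, not AttributeError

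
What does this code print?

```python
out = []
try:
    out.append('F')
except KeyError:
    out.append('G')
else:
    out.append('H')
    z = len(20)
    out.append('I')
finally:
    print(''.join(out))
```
FH

Try succeeds, else appends 'H', TypeError in else is uncaught, finally prints before exception propagates ('I' never appended)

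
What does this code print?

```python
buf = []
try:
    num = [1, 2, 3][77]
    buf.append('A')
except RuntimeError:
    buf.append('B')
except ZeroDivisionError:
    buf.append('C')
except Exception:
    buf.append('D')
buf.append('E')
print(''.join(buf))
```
DE

IndexError not specifically caught, falls to Exception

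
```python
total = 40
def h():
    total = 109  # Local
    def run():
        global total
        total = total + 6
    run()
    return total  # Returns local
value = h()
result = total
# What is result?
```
46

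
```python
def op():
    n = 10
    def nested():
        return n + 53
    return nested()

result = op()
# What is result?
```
63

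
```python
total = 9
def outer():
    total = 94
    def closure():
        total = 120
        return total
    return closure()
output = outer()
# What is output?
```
120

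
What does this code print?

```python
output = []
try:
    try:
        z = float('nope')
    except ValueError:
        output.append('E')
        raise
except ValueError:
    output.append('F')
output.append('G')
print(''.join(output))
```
EFG

raise without argument re-raises current exception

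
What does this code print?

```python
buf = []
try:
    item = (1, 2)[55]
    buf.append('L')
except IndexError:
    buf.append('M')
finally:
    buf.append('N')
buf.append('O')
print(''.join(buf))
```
MNO

finally always runs, even after exception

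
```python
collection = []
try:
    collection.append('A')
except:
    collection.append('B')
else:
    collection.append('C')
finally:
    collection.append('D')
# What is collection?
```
['A', 'C', 'D']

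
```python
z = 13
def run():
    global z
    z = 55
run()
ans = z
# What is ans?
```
55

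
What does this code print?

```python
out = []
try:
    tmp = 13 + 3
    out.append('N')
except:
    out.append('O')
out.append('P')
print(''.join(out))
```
NP

No exception, try block completes normally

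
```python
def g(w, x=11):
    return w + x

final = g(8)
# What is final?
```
19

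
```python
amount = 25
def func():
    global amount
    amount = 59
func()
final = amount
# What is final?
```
59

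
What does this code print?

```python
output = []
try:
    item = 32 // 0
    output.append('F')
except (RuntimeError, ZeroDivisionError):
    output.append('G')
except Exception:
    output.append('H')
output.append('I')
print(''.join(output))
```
GI

ZeroDivisionError matches tuple containing it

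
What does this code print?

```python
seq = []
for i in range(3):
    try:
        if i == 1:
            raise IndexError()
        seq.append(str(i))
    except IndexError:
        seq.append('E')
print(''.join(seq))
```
0E2

Exception on i=1 caught, loop continues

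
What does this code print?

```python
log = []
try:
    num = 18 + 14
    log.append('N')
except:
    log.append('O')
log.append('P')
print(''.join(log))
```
NP

No exception, try block completes normally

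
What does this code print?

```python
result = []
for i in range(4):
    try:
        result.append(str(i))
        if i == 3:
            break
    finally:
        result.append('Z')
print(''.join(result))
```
0Z1Z2Z3Z

finally runs even when breaking out of loop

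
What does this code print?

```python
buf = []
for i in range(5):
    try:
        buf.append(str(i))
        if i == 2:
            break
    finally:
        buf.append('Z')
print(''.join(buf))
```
0Z1Z2Z

finally runs even when breaking out of loop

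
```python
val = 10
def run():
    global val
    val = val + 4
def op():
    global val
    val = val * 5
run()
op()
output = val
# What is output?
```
70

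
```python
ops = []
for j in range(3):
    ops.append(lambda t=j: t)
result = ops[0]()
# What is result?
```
0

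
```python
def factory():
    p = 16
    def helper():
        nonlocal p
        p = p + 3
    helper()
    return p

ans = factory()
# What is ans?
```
19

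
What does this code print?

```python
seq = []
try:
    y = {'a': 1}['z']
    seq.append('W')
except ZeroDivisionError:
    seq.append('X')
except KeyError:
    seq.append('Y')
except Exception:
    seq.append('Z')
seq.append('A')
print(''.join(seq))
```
YA

KeyError matches before generic Exception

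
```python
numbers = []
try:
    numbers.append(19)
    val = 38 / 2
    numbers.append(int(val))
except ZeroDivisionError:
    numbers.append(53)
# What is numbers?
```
[19, 19]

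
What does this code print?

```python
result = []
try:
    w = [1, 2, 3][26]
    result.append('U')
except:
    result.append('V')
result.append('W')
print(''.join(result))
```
VW

Exception raised in try, caught by bare except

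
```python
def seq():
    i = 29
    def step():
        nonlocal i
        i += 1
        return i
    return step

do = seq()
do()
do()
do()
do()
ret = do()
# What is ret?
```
34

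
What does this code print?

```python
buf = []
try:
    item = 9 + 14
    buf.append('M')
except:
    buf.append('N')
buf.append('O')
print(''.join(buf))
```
MO

No exception, try block completes normally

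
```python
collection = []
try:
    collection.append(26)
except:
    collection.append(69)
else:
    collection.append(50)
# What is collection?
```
[26, 50]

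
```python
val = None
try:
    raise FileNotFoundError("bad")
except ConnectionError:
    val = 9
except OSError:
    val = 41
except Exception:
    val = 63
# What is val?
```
41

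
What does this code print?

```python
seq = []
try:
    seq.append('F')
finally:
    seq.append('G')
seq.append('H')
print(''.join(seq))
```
FGH

try/finally without except, no exception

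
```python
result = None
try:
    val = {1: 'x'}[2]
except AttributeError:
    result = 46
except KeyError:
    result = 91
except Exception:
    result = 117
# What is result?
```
91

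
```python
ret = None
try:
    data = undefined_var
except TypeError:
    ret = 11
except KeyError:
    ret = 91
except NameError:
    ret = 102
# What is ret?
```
102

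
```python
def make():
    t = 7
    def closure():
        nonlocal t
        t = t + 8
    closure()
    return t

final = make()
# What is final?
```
15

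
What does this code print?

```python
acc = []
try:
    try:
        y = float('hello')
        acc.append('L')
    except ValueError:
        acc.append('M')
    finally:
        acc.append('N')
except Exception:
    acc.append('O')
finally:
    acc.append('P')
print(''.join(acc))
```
MNP

Both finally blocks run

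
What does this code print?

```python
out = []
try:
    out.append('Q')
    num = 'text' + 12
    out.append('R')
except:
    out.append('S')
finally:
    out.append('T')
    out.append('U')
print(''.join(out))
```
QSTU

Code before exception runs, then except, then all of finally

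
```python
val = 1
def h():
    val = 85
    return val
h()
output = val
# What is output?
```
1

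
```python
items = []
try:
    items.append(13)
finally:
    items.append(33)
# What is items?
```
[13, 33]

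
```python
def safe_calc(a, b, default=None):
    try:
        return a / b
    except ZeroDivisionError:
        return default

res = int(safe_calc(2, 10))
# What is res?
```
0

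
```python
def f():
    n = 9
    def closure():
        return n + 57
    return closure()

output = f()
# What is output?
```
66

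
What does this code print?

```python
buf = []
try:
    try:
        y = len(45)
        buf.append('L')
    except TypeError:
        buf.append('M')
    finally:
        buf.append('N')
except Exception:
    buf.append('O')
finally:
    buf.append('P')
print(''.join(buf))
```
MNP

Both finally blocks run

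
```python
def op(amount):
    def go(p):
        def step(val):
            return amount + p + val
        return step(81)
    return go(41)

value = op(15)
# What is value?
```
137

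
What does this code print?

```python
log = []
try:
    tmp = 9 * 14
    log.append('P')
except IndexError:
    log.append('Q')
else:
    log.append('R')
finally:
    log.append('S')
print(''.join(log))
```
PRS

else runs before finally when no exception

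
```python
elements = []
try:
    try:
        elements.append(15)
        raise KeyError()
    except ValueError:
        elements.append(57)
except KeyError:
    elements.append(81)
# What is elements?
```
[15, 81]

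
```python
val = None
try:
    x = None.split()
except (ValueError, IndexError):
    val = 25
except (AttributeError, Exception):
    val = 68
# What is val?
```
68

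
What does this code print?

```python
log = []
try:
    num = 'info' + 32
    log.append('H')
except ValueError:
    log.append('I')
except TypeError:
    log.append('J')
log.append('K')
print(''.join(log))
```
JK

TypeError is caught by its specific handler, not ValueError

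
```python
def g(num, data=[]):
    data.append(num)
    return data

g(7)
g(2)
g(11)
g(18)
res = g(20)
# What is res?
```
[7, 2, 11, 18, 20]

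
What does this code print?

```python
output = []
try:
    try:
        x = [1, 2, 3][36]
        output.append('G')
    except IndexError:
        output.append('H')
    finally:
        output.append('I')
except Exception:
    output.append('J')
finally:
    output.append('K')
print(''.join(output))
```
HIK

Both finally blocks run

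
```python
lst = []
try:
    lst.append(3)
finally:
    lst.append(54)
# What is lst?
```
[3, 54]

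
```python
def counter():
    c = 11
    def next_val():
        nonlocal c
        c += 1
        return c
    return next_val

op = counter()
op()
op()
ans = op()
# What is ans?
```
14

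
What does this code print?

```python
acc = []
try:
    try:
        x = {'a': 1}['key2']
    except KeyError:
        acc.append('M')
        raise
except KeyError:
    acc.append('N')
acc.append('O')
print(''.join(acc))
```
MNO

raise without argument re-raises current exception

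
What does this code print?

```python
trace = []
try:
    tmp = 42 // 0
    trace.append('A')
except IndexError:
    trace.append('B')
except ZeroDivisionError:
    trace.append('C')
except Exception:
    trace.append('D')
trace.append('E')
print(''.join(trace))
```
CE

ZeroDivisionError matches before generic Exception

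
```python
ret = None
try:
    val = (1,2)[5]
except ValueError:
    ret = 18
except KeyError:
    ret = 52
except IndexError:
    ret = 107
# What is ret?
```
107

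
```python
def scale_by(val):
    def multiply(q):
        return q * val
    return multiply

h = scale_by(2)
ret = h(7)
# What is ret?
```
14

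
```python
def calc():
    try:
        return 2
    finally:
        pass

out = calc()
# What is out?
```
2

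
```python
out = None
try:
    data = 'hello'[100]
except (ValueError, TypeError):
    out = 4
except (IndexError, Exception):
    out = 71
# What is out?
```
71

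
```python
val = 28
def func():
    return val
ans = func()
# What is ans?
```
28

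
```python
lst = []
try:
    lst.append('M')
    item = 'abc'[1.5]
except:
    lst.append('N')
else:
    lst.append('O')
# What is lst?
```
['M', 'N']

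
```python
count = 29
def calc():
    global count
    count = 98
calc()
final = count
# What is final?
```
98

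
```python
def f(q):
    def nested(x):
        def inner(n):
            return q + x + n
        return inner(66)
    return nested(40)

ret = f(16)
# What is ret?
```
122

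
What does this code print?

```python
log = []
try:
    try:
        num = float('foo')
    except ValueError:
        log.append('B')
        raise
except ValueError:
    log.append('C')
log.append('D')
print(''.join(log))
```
BCD

raise without argument re-raises current exception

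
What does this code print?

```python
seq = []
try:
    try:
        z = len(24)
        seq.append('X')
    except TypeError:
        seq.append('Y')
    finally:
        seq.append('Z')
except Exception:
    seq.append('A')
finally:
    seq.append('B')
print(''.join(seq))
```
YZB

Both finally blocks run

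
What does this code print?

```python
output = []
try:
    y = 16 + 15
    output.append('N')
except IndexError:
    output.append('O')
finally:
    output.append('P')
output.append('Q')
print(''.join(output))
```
NPQ

finally runs after normal execution too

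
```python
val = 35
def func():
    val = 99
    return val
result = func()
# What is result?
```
99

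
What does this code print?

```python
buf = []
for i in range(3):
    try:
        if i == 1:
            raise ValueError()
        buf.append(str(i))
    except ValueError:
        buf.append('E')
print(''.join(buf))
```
0E2

Exception on i=1 caught, loop continues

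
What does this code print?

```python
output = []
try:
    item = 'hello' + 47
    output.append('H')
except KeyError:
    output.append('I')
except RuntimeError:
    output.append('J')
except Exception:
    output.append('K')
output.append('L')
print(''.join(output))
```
KL

TypeError not specifically caught, falls to Exception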